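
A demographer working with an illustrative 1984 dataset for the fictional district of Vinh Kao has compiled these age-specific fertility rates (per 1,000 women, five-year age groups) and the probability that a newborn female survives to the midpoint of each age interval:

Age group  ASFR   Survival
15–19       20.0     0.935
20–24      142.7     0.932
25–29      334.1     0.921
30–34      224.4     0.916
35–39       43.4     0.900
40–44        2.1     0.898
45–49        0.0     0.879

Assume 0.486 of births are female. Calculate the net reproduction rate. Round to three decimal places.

Proportion female at birth = 0.486.
Weighting each age-specific rate by interval width and survival:
  15–19: 5 × 20.0/1000 × 0.935 = 0.09350
  20–24: 5 × 142.7/1000 × 0.932 = 0.66498
  25–29: 5 × 334.1/1000 × 0.921 = 1.53853
  30–34: 5 × 224.4/1000 × 0.916 = 1.02775
  35–39: 5 × 43.4/1000 × 0.900 = 0.19530
  40–44: 5 × 2.1/1000 × 0.898 = 0.00943
  45–49: 5 × 0.0/1000 × 0.879 = 0.00000
Sum = 3.52949
NRR = 0.486 × 3.52949 = 1.71533
With NRR above 1 the population is above replacement fertility.

1.715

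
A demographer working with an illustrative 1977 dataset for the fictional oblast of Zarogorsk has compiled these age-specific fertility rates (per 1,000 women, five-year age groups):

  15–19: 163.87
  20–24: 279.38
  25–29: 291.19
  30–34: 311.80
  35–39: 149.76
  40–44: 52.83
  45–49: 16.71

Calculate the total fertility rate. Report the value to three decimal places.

Sum of ASFRs = 163.87 + 279.38 + 291.19 + 311.80 + 149.76 + 52.83 + 16.71 = 1265.54
TFR = 5 × 1265.54 / 1000 = 6.3277

6.328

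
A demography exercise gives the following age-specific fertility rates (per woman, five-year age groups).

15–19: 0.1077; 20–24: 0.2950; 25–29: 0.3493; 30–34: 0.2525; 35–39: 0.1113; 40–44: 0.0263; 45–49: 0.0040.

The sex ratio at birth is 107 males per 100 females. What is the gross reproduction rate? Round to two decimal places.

2.77

Proportion female at birth = 100 / (100 + 107) = 0.48309.
Sum of ASFRs = 0.1077 + 0.2950 + 0.3493 + 0.2525 + 0.1113 + 0.0263 + 0.0040 = 1.1461
TFR = 5 × 1.1461 = 5.7305
GRR = 0.48309 × 5.7305 = 2.76835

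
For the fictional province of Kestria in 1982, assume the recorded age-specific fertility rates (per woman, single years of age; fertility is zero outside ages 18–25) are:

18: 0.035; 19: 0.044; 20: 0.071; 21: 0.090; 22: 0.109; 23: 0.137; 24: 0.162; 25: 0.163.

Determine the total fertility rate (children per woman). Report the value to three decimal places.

0.811

Sum of ASFRs = 0.035 + 0.044 + 0.071 + 0.090 + 0.109 + 0.137 + 0.162 + 0.163 = 0.811
TFR = 0.811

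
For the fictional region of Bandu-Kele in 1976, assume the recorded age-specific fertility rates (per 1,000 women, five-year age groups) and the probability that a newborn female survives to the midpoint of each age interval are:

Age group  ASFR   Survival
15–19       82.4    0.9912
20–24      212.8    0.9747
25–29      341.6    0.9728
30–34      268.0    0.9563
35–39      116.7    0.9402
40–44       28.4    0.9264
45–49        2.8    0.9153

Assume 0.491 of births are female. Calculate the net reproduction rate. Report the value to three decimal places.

Proportion female at birth = 0.491.
Per-age-group product (5 × ASFR × survival probability):
  15–19: 5 × 82.4/1000 × 0.9912 = 0.40837
  20–24: 5 × 212.8/1000 × 0.9747 = 1.03708
  25–29: 5 × 341.6/1000 × 0.9728 = 1.66154
  30–34: 5 × 268.0/1000 × 0.9563 = 1.28144
  35–39: 5 × 116.7/1000 × 0.9402 = 0.54861
  40–44: 5 × 28.4/1000 × 0.9264 = 0.13155
  45–49: 5 × 2.8/1000 × 0.9153 = 0.01281
Sum = 5.08140
NRR = 0.491 × 5.08140 = 2.49497

2.495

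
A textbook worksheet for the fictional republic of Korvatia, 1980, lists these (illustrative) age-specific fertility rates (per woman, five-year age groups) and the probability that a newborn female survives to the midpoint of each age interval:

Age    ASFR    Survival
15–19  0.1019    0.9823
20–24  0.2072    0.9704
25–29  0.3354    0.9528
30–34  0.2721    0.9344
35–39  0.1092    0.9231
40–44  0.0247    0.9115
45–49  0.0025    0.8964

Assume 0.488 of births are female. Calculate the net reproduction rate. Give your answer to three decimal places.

2.441

Proportion female at birth = 0.488.
Per-age-group product (5 × ASFR × survival probability):
  15–19: 5 × 0.1019 × 0.9823 = 0.50048
  20–24: 5 × 0.2072 × 0.9704 = 1.00533
  25–29: 5 × 0.3354 × 0.9528 = 1.59785
  30–34: 5 × 0.2721 × 0.9344 = 1.27125
  35–39: 5 × 0.1092 × 0.9231 = 0.50401
  40–44: 5 × 0.0247 × 0.9115 = 0.11257
  45–49: 5 × 0.0025 × 0.8964 = 0.01121
Sum = 5.00270
NRR = 0.488 × 5.00270 = 2.44132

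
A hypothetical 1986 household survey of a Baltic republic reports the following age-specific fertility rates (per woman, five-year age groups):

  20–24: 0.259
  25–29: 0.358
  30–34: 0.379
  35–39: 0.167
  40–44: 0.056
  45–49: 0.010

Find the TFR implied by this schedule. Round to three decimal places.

Sum of ASFRs = 0.259 + 0.358 + 0.379 + 0.167 + 0.056 + 0.010 = 1.229
TFR = 5 × 1.229 = 6.145

6.145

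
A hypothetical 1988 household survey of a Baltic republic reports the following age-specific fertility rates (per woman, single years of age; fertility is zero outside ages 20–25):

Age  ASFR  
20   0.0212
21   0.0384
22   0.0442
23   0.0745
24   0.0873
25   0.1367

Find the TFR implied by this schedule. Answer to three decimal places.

Sum of ASFRs = 0.0212 + 0.0384 + 0.0442 + 0.0745 + 0.0873 + 0.1367 = 0.4023
TFR = 0.4023

0.402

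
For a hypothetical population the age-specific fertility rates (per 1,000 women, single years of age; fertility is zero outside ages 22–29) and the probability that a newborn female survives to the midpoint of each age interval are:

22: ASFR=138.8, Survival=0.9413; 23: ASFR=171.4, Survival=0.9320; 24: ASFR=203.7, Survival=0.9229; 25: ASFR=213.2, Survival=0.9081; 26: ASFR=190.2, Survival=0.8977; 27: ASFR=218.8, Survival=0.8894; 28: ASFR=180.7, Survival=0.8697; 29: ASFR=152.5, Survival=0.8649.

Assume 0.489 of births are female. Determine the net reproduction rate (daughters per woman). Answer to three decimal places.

Proportion female at birth = 0.489.
Per-age-group product (1 × ASFR × survival probability):
  22: 1 × 138.8/1000 × 0.9413 = 0.13065
  23: 1 × 171.4/1000 × 0.9320 = 0.15974
  24: 1 × 203.7/1000 × 0.9229 = 0.18799
  25: 1 × 213.2/1000 × 0.9081 = 0.19361
  26: 1 × 190.2/1000 × 0.8977 = 0.17074
  27: 1 × 218.8/1000 × 0.8894 = 0.19460
  28: 1 × 180.7/1000 × 0.8697 = 0.15715
  29: 1 × 152.5/1000 × 0.8649 = 0.13190
Sum = 1.32638
NRR = 0.489 × 1.32638 = 0.64860
An NRR under 1 implies long-run decline under these rates.

0.649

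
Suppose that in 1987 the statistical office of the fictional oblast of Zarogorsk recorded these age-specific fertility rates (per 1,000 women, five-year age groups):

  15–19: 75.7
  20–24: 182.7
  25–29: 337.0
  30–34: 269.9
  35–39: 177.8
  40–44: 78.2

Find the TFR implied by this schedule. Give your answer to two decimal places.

5.61

Sum of ASFRs = 75.7 + 182.7 + 337.0 + 269.9 + 177.8 + 78.2 = 1121.3
TFR = 5 × 1121.3 / 1000 = 5.6065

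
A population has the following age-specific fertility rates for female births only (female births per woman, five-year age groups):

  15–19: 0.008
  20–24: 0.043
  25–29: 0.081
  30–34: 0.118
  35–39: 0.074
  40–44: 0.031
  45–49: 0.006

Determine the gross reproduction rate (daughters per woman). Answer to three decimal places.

1.805

Sum of female ASFRs = 0.008 + 0.043 + 0.081 + 0.118 + 0.074 + 0.031 + 0.006 = 0.361
GRR = 5 × 0.361 = 1.805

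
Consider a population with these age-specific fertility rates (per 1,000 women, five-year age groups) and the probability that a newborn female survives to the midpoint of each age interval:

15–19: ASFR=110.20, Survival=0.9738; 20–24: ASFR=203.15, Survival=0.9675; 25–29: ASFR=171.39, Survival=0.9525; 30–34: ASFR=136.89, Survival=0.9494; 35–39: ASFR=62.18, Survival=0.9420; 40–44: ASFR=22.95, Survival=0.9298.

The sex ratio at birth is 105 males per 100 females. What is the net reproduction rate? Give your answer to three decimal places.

Proportion female at birth = 100 / (100 + 105) = 0.48780.
Survival-weighted fertility by age (5·fₓ·Sₓ):
  15–19: 5 × 110.20/1000 × 0.9738 = 0.53656
  20–24: 5 × 203.15/1000 × 0.9675 = 0.98274
  25–29: 5 × 171.39/1000 × 0.9525 = 0.81624
  30–34: 5 × 136.89/1000 × 0.9494 = 0.64982
  35–39: 5 × 62.18/1000 × 0.9420 = 0.29287
  40–44: 5 × 22.95/1000 × 0.9298 = 0.10669
Sum = 3.38492
NRR = 0.48780 × 3.38492 = 1.65116

1.651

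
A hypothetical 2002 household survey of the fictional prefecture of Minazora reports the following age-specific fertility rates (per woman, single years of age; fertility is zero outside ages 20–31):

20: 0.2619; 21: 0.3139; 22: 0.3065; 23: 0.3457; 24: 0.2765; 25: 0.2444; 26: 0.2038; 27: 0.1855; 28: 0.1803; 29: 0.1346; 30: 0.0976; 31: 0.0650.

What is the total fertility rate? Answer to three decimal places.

Sum of ASFRs = 0.2619 + 0.3139 + 0.3065 + 0.3457 + 0.2765 + 0.2444 + 0.2038 + 0.1855 + 0.1803 + 0.1346 + 0.0976 + 0.0650 = 2.6157
TFR = 2.6157

2.616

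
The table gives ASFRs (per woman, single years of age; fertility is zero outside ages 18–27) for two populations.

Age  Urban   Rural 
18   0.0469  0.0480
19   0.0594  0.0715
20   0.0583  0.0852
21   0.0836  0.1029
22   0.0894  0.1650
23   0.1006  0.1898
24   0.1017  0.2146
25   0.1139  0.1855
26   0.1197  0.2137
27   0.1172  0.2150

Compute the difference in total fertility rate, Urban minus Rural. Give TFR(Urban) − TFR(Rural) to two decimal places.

Urban:
  Sum of ASFRs = 0.0469 + 0.0594 + 0.0583 + 0.0836 + 0.0894 + 0.1006 + 0.1017 + 0.1139 + 0.1197 + 0.1172 = 0.8907
  TFR = 0.8907
Rural:
  Sum of ASFRs = 0.0480 + 0.0715 + 0.0852 + 0.1029 + 0.1650 + 0.1898 + 0.2146 + 0.1855 + 0.2137 + 0.2150 = 1.4912
  TFR = 1.4912
Difference = 0.8907 − 1.4912 = -0.6005

-0.60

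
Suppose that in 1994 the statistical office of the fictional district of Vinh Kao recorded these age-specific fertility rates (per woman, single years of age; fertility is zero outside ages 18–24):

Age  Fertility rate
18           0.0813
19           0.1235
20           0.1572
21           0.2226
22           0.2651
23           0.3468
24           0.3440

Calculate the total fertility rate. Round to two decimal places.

1.54

Sum of ASFRs = 0.0813 + 0.1235 + 0.1572 + 0.2226 + 0.2651 + 0.3468 + 0.3440 = 1.5405
TFR = 1.5405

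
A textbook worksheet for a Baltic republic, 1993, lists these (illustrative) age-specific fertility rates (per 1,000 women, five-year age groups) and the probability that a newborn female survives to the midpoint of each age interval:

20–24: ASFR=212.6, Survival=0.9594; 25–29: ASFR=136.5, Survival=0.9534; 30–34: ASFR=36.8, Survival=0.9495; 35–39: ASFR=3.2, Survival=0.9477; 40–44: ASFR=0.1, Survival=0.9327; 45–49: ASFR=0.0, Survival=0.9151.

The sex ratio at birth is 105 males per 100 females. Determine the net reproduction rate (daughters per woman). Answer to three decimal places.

Proportion female at birth = 100 / (100 + 105) = 0.48780.
Per-age-group product (5 × ASFR × survival probability):
  20–24: 5 × 212.6/1000 × 0.9594 = 1.01984
  25–29: 5 × 136.5/1000 × 0.9534 = 0.65070
  30–34: 5 × 36.8/1000 × 0.9495 = 0.17471
  35–39: 5 × 3.2/1000 × 0.9477 = 0.01516
  40–44: 5 × 0.1/1000 × 0.9327 = 0.00047
  45–49: 5 × 0.0/1000 × 0.9151 = 0.00000
Sum = 1.86088
NRR = 0.48780 × 1.86088 = 0.90774
An NRR under 1 implies long-run decline under these rates.

0.908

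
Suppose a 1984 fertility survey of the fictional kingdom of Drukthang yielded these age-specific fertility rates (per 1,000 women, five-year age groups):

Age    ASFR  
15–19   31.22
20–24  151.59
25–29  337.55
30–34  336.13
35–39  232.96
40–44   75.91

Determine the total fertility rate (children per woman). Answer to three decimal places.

5.827

Sum of ASFRs = 31.22 + 151.59 + 337.55 + 336.13 + 232.96 + 75.91 = 1165.36
TFR = 5 × 1165.36 / 1000 = 5.8268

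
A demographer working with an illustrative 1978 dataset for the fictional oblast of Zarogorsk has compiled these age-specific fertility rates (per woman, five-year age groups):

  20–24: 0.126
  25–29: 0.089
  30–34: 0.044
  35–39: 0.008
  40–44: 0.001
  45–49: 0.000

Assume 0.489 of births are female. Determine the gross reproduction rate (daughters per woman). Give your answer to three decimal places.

0.655

Proportion female at birth = 0.489.
Sum of ASFRs = 0.126 + 0.089 + 0.044 + 0.008 + 0.001 + 0.000 = 0.268
TFR = 5 × 0.268 = 1.34
GRR = 0.489 × 1.34 = 0.65526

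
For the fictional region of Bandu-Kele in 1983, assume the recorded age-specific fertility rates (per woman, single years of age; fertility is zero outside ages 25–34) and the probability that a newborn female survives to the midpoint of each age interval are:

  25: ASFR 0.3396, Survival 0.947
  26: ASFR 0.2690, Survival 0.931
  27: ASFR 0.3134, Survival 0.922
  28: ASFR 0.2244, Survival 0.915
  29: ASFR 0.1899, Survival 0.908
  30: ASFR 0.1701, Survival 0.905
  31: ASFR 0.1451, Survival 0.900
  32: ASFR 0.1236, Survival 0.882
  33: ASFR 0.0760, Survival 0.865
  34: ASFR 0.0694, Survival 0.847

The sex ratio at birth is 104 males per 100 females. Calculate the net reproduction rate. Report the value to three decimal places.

Proportion female at birth = 100 / (100 + 104) = 0.49020.
Weighting each age-specific rate by interval width and survival:
  25: 1 × 0.3396 × 0.947 = 0.32160
  26: 1 × 0.2690 × 0.931 = 0.25044
  27: 1 × 0.3134 × 0.922 = 0.28895
  28: 1 × 0.2244 × 0.915 = 0.20533
  29: 1 × 0.1899 × 0.908 = 0.17243
  30: 1 × 0.1701 × 0.905 = 0.15394
  31: 1 × 0.1451 × 0.900 = 0.13059
  32: 1 × 0.1236 × 0.882 = 0.10902
  33: 1 × 0.0760 × 0.865 = 0.06574
  34: 1 × 0.0694 × 0.847 = 0.05878
Sum = 1.75682
NRR = 0.49020 × 1.75682 = 0.86119
NRR < 1, so the cohort does not fully replace itself.

0.861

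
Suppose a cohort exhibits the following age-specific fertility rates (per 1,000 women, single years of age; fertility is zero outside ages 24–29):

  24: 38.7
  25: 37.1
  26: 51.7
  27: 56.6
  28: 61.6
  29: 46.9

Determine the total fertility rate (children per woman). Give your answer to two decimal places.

0.29

Sum of ASFRs = 38.7 + 37.1 + 51.7 + 56.6 + 61.6 + 46.9 = 292.6
TFR = 292.6 / 1000 = 0.2926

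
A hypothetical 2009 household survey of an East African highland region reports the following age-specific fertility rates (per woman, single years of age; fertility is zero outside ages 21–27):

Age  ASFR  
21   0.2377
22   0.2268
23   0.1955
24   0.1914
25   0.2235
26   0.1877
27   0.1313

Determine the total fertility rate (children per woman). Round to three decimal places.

1.394

Sum of ASFRs = 0.2377 + 0.2268 + 0.1955 + 0.1914 + 0.2235 + 0.1877 + 0.1313 = 1.3939
TFR = 1.3939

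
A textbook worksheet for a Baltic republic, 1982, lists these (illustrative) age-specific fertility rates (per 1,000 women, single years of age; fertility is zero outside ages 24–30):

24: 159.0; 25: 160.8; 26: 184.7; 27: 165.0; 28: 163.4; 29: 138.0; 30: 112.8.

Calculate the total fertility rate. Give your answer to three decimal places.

Sum of ASFRs = 159.0 + 160.8 + 184.7 + 165.0 + 163.4 + 138.0 + 112.8 = 1083.7
TFR = 1083.7 / 1000 = 1.0837

1.084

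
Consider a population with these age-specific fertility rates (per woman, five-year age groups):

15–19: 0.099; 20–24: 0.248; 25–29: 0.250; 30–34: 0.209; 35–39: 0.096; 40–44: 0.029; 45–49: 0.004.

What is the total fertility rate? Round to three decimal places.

4.675

Sum of ASFRs = 0.099 + 0.248 + 0.250 + 0.209 + 0.096 + 0.029 + 0.004 = 0.935
TFR = 5 × 0.935 = 4.675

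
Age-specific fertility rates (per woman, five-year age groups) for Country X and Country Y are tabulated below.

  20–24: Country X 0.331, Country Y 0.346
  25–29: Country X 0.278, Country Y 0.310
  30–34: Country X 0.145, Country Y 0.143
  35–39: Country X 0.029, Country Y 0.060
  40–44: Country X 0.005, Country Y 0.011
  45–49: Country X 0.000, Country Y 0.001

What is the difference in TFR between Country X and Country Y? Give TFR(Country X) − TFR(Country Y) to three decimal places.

-0.415

Country X:
  Sum of ASFRs = 0.331 + 0.278 + 0.145 + 0.029 + 0.005 + 0.000 = 0.788
  TFR = 5 × 0.788 = 3.94
Country Y:
  Sum of ASFRs = 0.346 + 0.310 + 0.143 + 0.060 + 0.011 + 0.001 = 0.871
  TFR = 5 × 0.871 = 4.355
Difference = 3.94 − 4.355 = -0.415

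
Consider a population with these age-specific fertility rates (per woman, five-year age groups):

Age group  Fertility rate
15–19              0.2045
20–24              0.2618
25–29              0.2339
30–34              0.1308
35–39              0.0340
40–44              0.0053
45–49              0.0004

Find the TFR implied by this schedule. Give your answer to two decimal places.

Sum of ASFRs = 0.2045 + 0.2618 + 0.2339 + 0.1308 + 0.0340 + 0.0053 + 0.0004 = 0.8707
TFR = 5 × 0.8707 = 4.3535

4.35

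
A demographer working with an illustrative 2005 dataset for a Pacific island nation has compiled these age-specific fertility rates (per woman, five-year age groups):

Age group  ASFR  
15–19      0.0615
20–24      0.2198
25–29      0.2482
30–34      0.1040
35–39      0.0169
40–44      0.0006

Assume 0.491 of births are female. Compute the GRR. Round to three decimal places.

1.598

Proportion female at birth = 0.491.
Sum of ASFRs = 0.0615 + 0.2198 + 0.2482 + 0.1040 + 0.0169 + 0.0006 = 0.6510
TFR = 5 × 0.6510 = 3.255
GRR = 0.491 × 3.255 = 1.59821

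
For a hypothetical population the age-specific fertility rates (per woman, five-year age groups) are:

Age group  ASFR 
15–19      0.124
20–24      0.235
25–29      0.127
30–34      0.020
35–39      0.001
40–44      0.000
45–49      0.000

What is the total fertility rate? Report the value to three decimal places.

2.535

Sum of ASFRs = 0.124 + 0.235 + 0.127 + 0.020 + 0.001 + 0.000 + 0.000 = 0.507
TFR = 5 × 0.507 = 2.535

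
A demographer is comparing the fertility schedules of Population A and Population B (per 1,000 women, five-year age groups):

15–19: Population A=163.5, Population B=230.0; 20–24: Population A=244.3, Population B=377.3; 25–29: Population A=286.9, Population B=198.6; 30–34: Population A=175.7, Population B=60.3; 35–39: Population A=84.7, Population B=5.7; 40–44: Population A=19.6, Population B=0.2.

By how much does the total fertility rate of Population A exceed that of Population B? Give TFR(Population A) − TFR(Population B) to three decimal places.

Population A:
  Sum of ASFRs = 163.5 + 244.3 + 286.9 + 175.7 + 84.7 + 19.6 = 974.7
  TFR = 5 × 974.7 / 1000 = 4.8735
Population B:
  Sum of ASFRs = 230.0 + 377.3 + 198.6 + 60.3 + 5.7 + 0.2 = 872.1
  TFR = 5 × 872.1 / 1000 = 4.3605
Difference = 4.8735 − 4.3605 = 0.513

0.513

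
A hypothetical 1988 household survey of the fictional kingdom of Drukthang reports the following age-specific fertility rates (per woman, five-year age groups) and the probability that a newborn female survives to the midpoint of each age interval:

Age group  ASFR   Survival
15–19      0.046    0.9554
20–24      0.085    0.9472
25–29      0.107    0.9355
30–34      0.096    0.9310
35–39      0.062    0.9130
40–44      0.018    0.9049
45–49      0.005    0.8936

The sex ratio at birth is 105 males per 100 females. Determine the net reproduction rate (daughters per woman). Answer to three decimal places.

0.954

Proportion female at birth = 100 / (100 + 105) = 0.48780.
Each age group contributes 5 × ASFR × survival:
  15–19: 5 × 0.046 × 0.9554 = 0.21974
  20–24: 5 × 0.085 × 0.9472 = 0.40256
  25–29: 5 × 0.107 × 0.9355 = 0.50049
  30–34: 5 × 0.096 × 0.9310 = 0.44688
  35–39: 5 × 0.062 × 0.9130 = 0.28303
  40–44: 5 × 0.018 × 0.9049 = 0.08144
  45–49: 5 × 0.005 × 0.8936 = 0.02234
Sum = 1.95648
NRR = 0.48780 × 1.95648 = 0.95437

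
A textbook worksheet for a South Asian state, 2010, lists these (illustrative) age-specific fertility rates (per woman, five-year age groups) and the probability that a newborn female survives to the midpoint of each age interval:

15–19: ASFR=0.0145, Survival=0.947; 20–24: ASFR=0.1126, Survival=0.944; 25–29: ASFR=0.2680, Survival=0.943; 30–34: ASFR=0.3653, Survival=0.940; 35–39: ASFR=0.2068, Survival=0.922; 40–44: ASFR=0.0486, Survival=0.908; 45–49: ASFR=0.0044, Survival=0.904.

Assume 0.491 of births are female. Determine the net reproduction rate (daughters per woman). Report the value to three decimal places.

Proportion female at birth = 0.491.
Per-age-group product (5 × ASFR × survival probability):
  15–19: 5 × 0.0145 × 0.947 = 0.06866
  20–24: 5 × 0.1126 × 0.944 = 0.53147
  25–29: 5 × 0.2680 × 0.943 = 1.26362
  30–34: 5 × 0.3653 × 0.940 = 1.71691
  35–39: 5 × 0.2068 × 0.922 = 0.95335
  40–44: 5 × 0.0486 × 0.908 = 0.22064
  45–49: 5 × 0.0044 × 0.904 = 0.01989
Sum = 4.77454
NRR = 0.491 × 4.77454 = 2.34430
NRR > 1, so each generation more than replaces itself.

2.344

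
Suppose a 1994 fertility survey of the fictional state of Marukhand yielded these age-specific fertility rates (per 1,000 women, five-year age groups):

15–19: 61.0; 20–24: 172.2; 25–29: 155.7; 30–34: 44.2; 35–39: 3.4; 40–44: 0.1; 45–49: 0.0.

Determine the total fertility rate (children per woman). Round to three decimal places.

Sum of ASFRs = 61.0 + 172.2 + 155.7 + 44.2 + 3.4 + 0.1 + 0.0 = 436.6
TFR = 5 × 436.6 / 1000 = 2.183

2.183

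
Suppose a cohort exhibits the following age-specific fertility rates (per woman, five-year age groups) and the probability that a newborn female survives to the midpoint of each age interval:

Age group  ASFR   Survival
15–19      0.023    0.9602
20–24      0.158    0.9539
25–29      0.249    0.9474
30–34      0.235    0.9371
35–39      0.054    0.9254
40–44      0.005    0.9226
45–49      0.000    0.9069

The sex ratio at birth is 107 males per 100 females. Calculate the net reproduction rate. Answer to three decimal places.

1.651

Proportion female at birth = 100 / (100 + 107) = 0.48309.
Weighting each age-specific rate by interval width and survival:
  15–19: 5 × 0.023 × 0.9602 = 0.11042
  20–24: 5 × 0.158 × 0.9539 = 0.75358
  25–29: 5 × 0.249 × 0.9474 = 1.17951
  30–34: 5 × 0.235 × 0.9371 = 1.10109
  35–39: 5 × 0.054 × 0.9254 = 0.24986
  40–44: 5 × 0.005 × 0.9226 = 0.02307
  45–49: 5 × 0.000 × 0.9069 = 0.00000
Sum = 3.41753
NRR = 0.48309 × 3.41753 = 1.65097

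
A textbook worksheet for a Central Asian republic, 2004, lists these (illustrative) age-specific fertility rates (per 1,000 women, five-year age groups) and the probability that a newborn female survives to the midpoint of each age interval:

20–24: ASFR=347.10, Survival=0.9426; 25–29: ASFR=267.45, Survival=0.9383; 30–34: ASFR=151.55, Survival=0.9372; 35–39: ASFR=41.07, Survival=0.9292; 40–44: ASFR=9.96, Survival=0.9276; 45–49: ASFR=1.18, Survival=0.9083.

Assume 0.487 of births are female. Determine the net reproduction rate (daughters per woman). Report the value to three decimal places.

1.872

Proportion female at birth = 0.487.
Survival-weighted fertility by age (5·fₓ·Sₓ):
  20–24: 5 × 347.10/1000 × 0.9426 = 1.63588
  25–29: 5 × 267.45/1000 × 0.9383 = 1.25474
  30–34: 5 × 151.55/1000 × 0.9372 = 0.71016
  35–39: 5 × 41.07/1000 × 0.9292 = 0.19081
  40–44: 5 × 9.96/1000 × 0.9276 = 0.04619
  45–49: 5 × 1.18/1000 × 0.9083 = 0.00536
Sum = 3.84314
NRR = 0.487 × 3.84314 = 1.87161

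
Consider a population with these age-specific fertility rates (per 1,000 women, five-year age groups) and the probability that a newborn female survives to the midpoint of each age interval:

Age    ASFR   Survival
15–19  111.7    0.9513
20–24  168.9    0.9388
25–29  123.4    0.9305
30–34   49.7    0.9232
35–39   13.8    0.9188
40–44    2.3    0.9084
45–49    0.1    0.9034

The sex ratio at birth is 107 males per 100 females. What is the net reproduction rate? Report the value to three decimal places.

1.064

Proportion female at birth = 100 / (100 + 107) = 0.48309.
Per-age-group product (5 × ASFR × survival probability):
  15–19: 5 × 111.7/1000 × 0.9513 = 0.53130
  20–24: 5 × 168.9/1000 × 0.9388 = 0.79282
  25–29: 5 × 123.4/1000 × 0.9305 = 0.57412
  30–34: 5 × 49.7/1000 × 0.9232 = 0.22942
  35–39: 5 × 13.8/1000 × 0.9188 = 0.06340
  40–44: 5 × 2.3/1000 × 0.9084 = 0.01045
  45–49: 5 × 0.1/1000 × 0.9034 = 0.00045
Sum = 2.20196
NRR = 0.48309 × 2.20196 = 1.06374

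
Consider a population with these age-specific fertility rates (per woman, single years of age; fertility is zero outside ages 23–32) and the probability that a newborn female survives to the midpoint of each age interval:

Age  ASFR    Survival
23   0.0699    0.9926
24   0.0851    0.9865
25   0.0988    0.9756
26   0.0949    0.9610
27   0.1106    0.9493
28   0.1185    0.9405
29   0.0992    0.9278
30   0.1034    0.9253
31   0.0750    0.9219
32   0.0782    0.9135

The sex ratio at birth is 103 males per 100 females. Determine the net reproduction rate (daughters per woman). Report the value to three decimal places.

0.436

Proportion female at birth = 100 / (100 + 103) = 0.49261.
Each age group contributes 1 × ASFR × survival:
  23: 1 × 0.0699 × 0.9926 = 0.06938
  24: 1 × 0.0851 × 0.9865 = 0.08395
  25: 1 × 0.0988 × 0.9756 = 0.09639
  26: 1 × 0.0949 × 0.9610 = 0.09120
  27: 1 × 0.1106 × 0.9493 = 0.10499
  28: 1 × 0.1185 × 0.9405 = 0.11145
  29: 1 × 0.0992 × 0.9278 = 0.09204
  30: 1 × 0.1034 × 0.9253 = 0.09568
  31: 1 × 0.0750 × 0.9219 = 0.06914
  32: 1 × 0.0782 × 0.9135 = 0.07144
Sum = 0.88566
NRR = 0.49261 × 0.88566 = 0.43628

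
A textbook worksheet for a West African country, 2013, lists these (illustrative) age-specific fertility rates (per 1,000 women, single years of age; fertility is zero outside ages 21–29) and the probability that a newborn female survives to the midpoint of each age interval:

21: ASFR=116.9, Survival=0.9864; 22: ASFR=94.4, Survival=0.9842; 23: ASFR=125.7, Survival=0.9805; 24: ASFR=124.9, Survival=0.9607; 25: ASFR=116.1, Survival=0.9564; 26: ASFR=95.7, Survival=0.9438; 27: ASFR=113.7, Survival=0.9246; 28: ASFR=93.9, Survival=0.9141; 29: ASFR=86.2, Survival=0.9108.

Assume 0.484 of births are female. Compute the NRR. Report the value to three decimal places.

0.446

Proportion female at birth = 0.484.
Weighting each age-specific rate by interval width and survival:
  21: 1 × 116.9/1000 × 0.9864 = 0.11531
  22: 1 × 94.4/1000 × 0.9842 = 0.09291
  23: 1 × 125.7/1000 × 0.9805 = 0.12325
  24: 1 × 124.9/1000 × 0.9607 = 0.11999
  25: 1 × 116.1/1000 × 0.9564 = 0.11104
  26: 1 × 95.7/1000 × 0.9438 = 0.09032
  27: 1 × 113.7/1000 × 0.9246 = 0.10513
  28: 1 × 93.9/1000 × 0.9141 = 0.08583
  29: 1 × 86.2/1000 × 0.9108 = 0.07851
Sum = 0.92229
NRR = 0.484 × 0.92229 = 0.44639
NRR < 1, so the cohort does not fully replace itself.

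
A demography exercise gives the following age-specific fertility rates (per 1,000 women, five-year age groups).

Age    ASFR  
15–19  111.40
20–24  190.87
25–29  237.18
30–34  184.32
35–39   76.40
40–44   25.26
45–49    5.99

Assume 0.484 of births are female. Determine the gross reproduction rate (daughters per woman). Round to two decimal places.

2.01

Proportion female at birth = 0.484.
Sum of ASFRs = 111.40 + 190.87 + 237.18 + 184.32 + 76.40 + 25.26 + 5.99 = 831.42
TFR = 5 × 831.42 / 1000 = 4.1571
GRR = 0.484 × 4.1571 = 2.01204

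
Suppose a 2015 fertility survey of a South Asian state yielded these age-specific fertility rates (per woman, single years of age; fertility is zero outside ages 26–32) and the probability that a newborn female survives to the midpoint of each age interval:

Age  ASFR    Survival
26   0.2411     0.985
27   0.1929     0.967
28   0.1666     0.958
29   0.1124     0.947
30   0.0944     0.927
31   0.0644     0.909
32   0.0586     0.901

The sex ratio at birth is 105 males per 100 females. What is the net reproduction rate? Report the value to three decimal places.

Proportion female at birth = 100 / (100 + 105) = 0.48780.
Per-age-group product (1 × ASFR × survival probability):
  26: 1 × 0.2411 × 0.985 = 0.23748
  27: 1 × 0.1929 × 0.967 = 0.18653
  28: 1 × 0.1666 × 0.958 = 0.15960
  29: 1 × 0.1124 × 0.947 = 0.10644
  30: 1 × 0.0944 × 0.927 = 0.08751
  31: 1 × 0.0644 × 0.909 = 0.05854
  32: 1 × 0.0586 × 0.901 = 0.05280
Sum = 0.88890
NRR = 0.48780 × 0.88890 = 0.43361

0.434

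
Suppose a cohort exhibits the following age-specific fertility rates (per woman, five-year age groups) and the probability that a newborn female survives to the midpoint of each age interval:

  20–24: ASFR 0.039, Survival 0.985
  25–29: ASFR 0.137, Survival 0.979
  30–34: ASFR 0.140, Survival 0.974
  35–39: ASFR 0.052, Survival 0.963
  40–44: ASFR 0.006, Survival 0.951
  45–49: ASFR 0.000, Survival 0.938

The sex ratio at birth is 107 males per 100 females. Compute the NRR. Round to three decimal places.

0.881

Proportion female at birth = 100 / (100 + 107) = 0.48309.
Weighting each age-specific rate by interval width and survival:
  20–24: 5 × 0.039 × 0.985 = 0.19208
  25–29: 5 × 0.137 × 0.979 = 0.67062
  30–34: 5 × 0.140 × 0.974 = 0.68180
  35–39: 5 × 0.052 × 0.963 = 0.25038
  40–44: 5 × 0.006 × 0.951 = 0.02853
  45–49: 5 × 0.000 × 0.938 = 0.00000
Sum = 1.82341
NRR = 0.48309 × 1.82341 = 0.88087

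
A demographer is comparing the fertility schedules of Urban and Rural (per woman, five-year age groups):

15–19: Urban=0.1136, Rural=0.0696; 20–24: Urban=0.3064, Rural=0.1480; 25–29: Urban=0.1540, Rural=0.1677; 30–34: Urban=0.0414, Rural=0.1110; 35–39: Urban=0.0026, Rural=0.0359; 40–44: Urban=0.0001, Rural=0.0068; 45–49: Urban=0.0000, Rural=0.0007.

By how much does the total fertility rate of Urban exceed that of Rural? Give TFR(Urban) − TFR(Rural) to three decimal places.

0.392

Urban:
  Sum of ASFRs = 0.1136 + 0.3064 + 0.1540 + 0.0414 + 0.0026 + 0.0001 + 0.0000 = 0.6181
  TFR = 5 × 0.6181 = 3.0905
Rural:
  Sum of ASFRs = 0.0696 + 0.1480 + 0.1677 + 0.1110 + 0.0359 + 0.0068 + 0.0007 = 0.5397
  TFR = 5 × 0.5397 = 2.6985
Difference = 3.0905 − 2.6985 = 0.392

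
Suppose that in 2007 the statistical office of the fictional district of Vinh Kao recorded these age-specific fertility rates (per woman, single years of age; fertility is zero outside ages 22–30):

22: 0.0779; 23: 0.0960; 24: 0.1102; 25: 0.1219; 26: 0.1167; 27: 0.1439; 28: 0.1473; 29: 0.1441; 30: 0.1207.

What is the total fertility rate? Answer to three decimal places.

Sum of ASFRs = 0.0779 + 0.0960 + 0.1102 + 0.1219 + 0.1167 + 0.1439 + 0.1473 + 0.1441 + 0.1207 = 1.0787
TFR = 1.0787

1.079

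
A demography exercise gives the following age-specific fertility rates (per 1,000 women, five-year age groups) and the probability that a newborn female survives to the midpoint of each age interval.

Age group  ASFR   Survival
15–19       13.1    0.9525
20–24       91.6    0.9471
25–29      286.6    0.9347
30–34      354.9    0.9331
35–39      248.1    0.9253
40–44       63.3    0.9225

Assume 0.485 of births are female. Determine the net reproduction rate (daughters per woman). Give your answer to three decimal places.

2.392

Proportion female at birth = 0.485.
Survival-weighted fertility by age (5·fₓ·Sₓ):
  15–19: 5 × 13.1/1000 × 0.9525 = 0.06239
  20–24: 5 × 91.6/1000 × 0.9471 = 0.43377
  25–29: 5 × 286.6/1000 × 0.9347 = 1.33943
  30–34: 5 × 354.9/1000 × 0.9331 = 1.65579
  35–39: 5 × 248.1/1000 × 0.9253 = 1.14783
  40–44: 5 × 63.3/1000 × 0.9225 = 0.29197
Sum = 4.93118
NRR = 0.485 × 4.93118 = 2.39162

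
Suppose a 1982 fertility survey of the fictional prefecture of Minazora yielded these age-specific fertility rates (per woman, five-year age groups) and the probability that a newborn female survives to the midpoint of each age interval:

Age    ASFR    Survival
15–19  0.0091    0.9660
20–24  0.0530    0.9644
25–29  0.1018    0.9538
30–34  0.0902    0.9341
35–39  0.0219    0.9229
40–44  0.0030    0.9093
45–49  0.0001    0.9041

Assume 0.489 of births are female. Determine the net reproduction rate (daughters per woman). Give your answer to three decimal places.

0.646

Proportion female at birth = 0.489.
Survival-weighted fertility by age (5·fₓ·Sₓ):
  15–19: 5 × 0.0091 × 0.9660 = 0.04395
  20–24: 5 × 0.0530 × 0.9644 = 0.25557
  25–29: 5 × 0.1018 × 0.9538 = 0.48548
  30–34: 5 × 0.0902 × 0.9341 = 0.42128
  35–39: 5 × 0.0219 × 0.9229 = 0.10106
  40–44: 5 × 0.0030 × 0.9093 = 0.01364
  45–49: 5 × 0.0001 × 0.9041 = 0.00045
Sum = 1.32143
NRR = 0.489 × 1.32143 = 0.64618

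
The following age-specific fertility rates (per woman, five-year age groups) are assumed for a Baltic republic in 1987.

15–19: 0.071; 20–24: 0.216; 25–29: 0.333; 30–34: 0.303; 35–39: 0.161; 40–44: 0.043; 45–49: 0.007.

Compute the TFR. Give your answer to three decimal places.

5.670

Sum of ASFRs = 0.071 + 0.216 + 0.333 + 0.303 + 0.161 + 0.043 + 0.007 = 1.134
TFR = 5 × 1.134 = 5.67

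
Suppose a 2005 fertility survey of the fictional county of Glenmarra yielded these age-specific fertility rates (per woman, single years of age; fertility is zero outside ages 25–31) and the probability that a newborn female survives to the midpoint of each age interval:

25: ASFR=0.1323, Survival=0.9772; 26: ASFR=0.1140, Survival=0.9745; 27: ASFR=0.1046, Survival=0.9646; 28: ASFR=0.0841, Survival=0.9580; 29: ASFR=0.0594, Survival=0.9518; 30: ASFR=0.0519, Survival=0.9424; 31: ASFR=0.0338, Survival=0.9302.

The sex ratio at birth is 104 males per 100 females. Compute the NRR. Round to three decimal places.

Proportion female at birth = 100 / (100 + 104) = 0.49020.
Weighting each age-specific rate by interval width and survival:
  25: 1 × 0.1323 × 0.9772 = 0.12928
  26: 1 × 0.1140 × 0.9745 = 0.11109
  27: 1 × 0.1046 × 0.9646 = 0.10090
  28: 1 × 0.0841 × 0.9580 = 0.08057
  29: 1 × 0.0594 × 0.9518 = 0.05654
  30: 1 × 0.0519 × 0.9424 = 0.04891
  31: 1 × 0.0338 × 0.9302 = 0.03144
Sum = 0.55873
NRR = 0.49020 × 0.55873 = 0.27389

0.274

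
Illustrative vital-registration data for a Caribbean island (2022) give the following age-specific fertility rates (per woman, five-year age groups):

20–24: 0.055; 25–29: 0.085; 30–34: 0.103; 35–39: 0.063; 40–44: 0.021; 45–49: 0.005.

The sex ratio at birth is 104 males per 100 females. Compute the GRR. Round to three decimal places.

Proportion female at birth = 100 / (100 + 104) = 0.49020.
Sum of ASFRs = 0.055 + 0.085 + 0.103 + 0.063 + 0.021 + 0.005 = 0.332
TFR = 5 × 0.332 = 1.66
GRR = 0.49020 × 1.66 = 0.81373

0.814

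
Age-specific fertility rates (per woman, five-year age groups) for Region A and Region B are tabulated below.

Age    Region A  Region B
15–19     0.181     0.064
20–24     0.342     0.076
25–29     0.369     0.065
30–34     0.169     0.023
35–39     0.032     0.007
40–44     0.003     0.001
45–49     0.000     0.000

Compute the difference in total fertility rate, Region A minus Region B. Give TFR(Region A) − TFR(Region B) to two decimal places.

4.30

Region A:
  Sum of ASFRs = 0.181 + 0.342 + 0.369 + 0.169 + 0.032 + 0.003 + 0.000 = 1.096
  TFR = 5 × 1.096 = 5.48
Region B:
  Sum of ASFRs = 0.064 + 0.076 + 0.065 + 0.023 + 0.007 + 0.001 + 0.000 = 0.236
  TFR = 5 × 0.236 = 1.18
Difference = 5.48 − 1.18 = 4.3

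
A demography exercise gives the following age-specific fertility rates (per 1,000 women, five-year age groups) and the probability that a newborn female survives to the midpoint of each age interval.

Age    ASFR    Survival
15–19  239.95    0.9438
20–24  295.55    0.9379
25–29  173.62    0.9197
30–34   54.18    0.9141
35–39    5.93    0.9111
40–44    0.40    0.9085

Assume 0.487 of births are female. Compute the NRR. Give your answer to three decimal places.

1.750

Proportion female at birth = 0.487.
Survival-weighted fertility by age (5·fₓ·Sₓ):
  15–19: 5 × 239.95/1000 × 0.9438 = 1.13232
  20–24: 5 × 295.55/1000 × 0.9379 = 1.38598
  25–29: 5 × 173.62/1000 × 0.9197 = 0.79839
  30–34: 5 × 54.18/1000 × 0.9141 = 0.24763
  35–39: 5 × 5.93/1000 × 0.9111 = 0.02701
  40–44: 5 × 0.40/1000 × 0.9085 = 0.00182
Sum = 3.59315
NRR = 0.487 × 3.59315 = 1.74986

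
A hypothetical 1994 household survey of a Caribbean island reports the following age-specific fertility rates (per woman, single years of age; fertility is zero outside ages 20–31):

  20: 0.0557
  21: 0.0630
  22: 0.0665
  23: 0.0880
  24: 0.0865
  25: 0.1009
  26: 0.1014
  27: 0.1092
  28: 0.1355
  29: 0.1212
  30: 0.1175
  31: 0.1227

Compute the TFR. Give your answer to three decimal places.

1.168

Sum of ASFRs = 0.0557 + 0.0630 + 0.0665 + 0.0880 + 0.0865 + 0.1009 + 0.1014 + 0.1092 + 0.1355 + 0.1212 + 0.1175 + 0.1227 = 1.1681
TFR = 1.1681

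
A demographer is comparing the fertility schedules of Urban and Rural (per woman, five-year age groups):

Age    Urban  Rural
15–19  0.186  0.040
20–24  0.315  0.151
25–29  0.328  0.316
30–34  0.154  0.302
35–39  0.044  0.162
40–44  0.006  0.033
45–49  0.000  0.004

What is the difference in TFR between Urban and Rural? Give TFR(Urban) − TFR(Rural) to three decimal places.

0.125

Urban:
  Sum of ASFRs = 0.186 + 0.315 + 0.328 + 0.154 + 0.044 + 0.006 + 0.000 = 1.033
  TFR = 5 × 1.033 = 5.165
Rural:
  Sum of ASFRs = 0.040 + 0.151 + 0.316 + 0.302 + 0.162 + 0.033 + 0.004 = 1.008
  TFR = 5 × 1.008 = 5.04
Difference = 5.165 − 5.04 = 0.125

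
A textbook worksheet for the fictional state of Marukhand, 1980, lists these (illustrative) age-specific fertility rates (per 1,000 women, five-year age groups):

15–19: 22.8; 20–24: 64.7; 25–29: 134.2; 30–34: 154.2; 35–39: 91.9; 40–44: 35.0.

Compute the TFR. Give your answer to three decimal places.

Sum of ASFRs = 22.8 + 64.7 + 134.2 + 154.2 + 91.9 + 35.0 = 502.8
TFR = 5 × 502.8 / 1000 = 2.514

2.514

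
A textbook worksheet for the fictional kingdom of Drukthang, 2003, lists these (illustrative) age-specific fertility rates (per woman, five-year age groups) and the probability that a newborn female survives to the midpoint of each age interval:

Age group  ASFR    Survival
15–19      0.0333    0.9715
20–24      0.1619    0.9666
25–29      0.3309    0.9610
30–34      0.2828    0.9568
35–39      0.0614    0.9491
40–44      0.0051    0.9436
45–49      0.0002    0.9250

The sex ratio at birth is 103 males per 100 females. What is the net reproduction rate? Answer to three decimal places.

Proportion female at birth = 100 / (100 + 103) = 0.49261.
Each age group contributes 5 × ASFR × survival:
  15–19: 5 × 0.0333 × 0.9715 = 0.16175
  20–24: 5 × 0.1619 × 0.9666 = 0.78246
  25–29: 5 × 0.3309 × 0.9610 = 1.58997
  30–34: 5 × 0.2828 × 0.9568 = 1.35292
  35–39: 5 × 0.0614 × 0.9491 = 0.29137
  40–44: 5 × 0.0051 × 0.9436 = 0.02406
  45–49: 5 × 0.0002 × 0.9250 = 0.00093
Sum = 4.20346
NRR = 0.49261 × 4.20346 = 2.07067

2.071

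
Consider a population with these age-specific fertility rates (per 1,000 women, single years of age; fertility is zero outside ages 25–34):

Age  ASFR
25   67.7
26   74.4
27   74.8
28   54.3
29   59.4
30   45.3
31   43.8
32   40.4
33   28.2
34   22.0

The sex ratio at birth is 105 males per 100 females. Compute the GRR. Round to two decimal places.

0.25

Proportion female at birth = 100 / (100 + 105) = 0.48780.
Sum of ASFRs = 67.7 + 74.4 + 74.8 + 54.3 + 59.4 + 45.3 + 43.8 + 40.4 + 28.2 + 22.0 = 510.3
TFR = 510.3 / 1000 = 0.5103
GRR = 0.48780 × 0.5103 = 0.24892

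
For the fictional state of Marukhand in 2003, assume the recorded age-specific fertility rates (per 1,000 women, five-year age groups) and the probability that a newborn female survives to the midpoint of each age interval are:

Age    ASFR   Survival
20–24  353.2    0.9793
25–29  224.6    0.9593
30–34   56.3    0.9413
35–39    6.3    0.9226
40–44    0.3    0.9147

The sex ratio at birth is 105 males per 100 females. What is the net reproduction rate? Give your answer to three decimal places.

Proportion female at birth = 100 / (100 + 105) = 0.48780.
Survival-weighted fertility by age (5·fₓ·Sₓ):
  20–24: 5 × 353.2/1000 × 0.9793 = 1.72944
  25–29: 5 × 224.6/1000 × 0.9593 = 1.07729
  30–34: 5 × 56.3/1000 × 0.9413 = 0.26498
  35–39: 5 × 6.3/1000 × 0.9226 = 0.02906
  40–44: 5 × 0.3/1000 × 0.9147 = 0.00137
Sum = 3.10214
NRR = 0.48780 × 3.10214 = 1.51322

1.513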